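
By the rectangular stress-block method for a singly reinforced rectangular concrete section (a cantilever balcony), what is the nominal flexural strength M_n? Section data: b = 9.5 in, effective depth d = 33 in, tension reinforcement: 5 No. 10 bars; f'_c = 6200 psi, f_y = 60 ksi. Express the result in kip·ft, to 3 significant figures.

M_n ≈ 927 kip·ft

A_s = 5 × 1.27 = 6.35 in².
T = A_s f_y = 6.35 × 60 = 381 kips.
a = T/(0.85 f'_c b) = 381/(0.85 × 6.2 × 9.5) = 7.610 in.
M_n = T(d − a/2) = 381 × (33 − 3.805) = 11123.3 kip·in = 11123.3/12 = 926.94 kip·ft.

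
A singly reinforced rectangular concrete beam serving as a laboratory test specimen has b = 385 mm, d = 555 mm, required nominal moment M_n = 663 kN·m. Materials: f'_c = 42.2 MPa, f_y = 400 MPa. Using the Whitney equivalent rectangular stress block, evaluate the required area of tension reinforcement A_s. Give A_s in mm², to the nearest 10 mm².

A_s ≈ 3260 mm²

With M_n = 0.85 f'_c a b (d − a/2), solve the quadratic for a:
a = d − √(d² − 2M_n/(0.85 f'_c b)) = 555 − √(555² − 2 × 663×10⁶/(0.85 × 42.2 × 385)) = 94.56 mm.
A_s = 0.85 f'_c a b / f_y = 0.85 × 42.2 × 94.56 × 385 / 400 = 3264.7 mm².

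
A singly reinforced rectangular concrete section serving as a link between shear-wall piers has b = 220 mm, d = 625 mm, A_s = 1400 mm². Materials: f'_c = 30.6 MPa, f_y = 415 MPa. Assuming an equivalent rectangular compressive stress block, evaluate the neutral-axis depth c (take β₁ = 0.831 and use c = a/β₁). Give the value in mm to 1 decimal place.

T = A_s f_y = 1400 × 415 = 581000 N = 581 kN.
Setting C = 0.85 f'_c a b equal to T: a = 581000/(0.85 × 30.6 × 220) = 101.534 mm.
With β₁ = 0.831, c = a/β₁ = 101.534/0.831 = 122.2 mm.

c ≈ 122.2 mm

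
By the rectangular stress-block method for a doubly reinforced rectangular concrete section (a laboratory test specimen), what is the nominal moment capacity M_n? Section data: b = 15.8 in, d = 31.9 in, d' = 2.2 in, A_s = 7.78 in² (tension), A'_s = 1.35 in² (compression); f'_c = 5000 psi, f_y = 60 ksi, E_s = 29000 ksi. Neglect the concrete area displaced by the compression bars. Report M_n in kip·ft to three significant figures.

Assume both steels yield.
a = (A_s − A'_s) f_y/(0.85 f'_c b) = (7.78 − 1.35) × 60/(0.85 × 5 × 15.8) = 5.745 in.
c = a/β₁ = 5.745/0.8 = 7.181 in; ε'_s = 0.003(c − d')/c = 0.0021 ≥ ε_y = 0.0021, so the compression steel yields.
M_n = (A_s − A'_s) f_y (d − a/2) + A'_s f_y (d − d') = 385.8 × (31.9 − 2.8725) + 81 × (31.9 − 2.2) = 11198.8 + 2405.7 = 13604.5 kip·in = 13604.5/12 = 1133.71 kip·ft.

M_n ≈ 1130 kip·ft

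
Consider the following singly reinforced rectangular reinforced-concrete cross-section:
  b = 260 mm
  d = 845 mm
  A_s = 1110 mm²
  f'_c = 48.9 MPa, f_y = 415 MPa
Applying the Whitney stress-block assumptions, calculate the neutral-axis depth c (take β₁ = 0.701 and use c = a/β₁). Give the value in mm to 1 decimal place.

T = A_s f_y = 1110 × 415 = 460650 N = 460.65 kN.
Setting C = 0.85 f'_c a b equal to T: a = 460650/(0.85 × 48.9 × 260) = 42.626 mm.
With β₁ = 0.701, c = a/β₁ = 42.626/0.701 = 60.8 mm.

c ≈ 60.8 mm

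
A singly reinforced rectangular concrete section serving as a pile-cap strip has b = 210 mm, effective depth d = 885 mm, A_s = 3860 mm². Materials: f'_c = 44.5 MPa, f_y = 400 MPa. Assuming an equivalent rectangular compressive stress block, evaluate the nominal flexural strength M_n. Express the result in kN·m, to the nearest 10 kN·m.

M_n ≈ 1220 kN·m

T = A_s f_y = 3860 × 400 = 1544000 N = 1544 kN.
From C = T: a = T/(0.85 f'_c b) = 1544000/(0.85 × 44.5 × 210) = 194.38 mm.
M_n = T(d − a/2) = 1544 kN × (885 − 97.19) mm = 1216.38 kN·m.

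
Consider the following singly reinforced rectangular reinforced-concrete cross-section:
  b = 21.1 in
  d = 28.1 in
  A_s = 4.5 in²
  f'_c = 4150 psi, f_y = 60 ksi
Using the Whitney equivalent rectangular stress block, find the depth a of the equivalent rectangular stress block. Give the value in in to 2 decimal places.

a ≈ 3.63 in

T = A_s f_y = 4.5 × 60 = 270 kips.
a = T/(0.85 f'_c b) = 270/(0.85 × 4.15 × 21.1) = 3.63 in.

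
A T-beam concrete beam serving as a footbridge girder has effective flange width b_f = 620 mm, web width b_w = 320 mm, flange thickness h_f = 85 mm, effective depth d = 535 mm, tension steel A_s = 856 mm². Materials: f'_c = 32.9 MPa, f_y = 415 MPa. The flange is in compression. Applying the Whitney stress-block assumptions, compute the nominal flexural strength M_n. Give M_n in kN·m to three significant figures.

Tension: T = A_s f_y = 856 × 415 = 355240 N.
Try a within the flange: a = T/(0.85 f'_c b_f) = 355240/(0.85 × 32.9 × 620) = 20.49 mm.
Since a = 20.49 ≤ h_f = 85 mm, the stress block lies entirely in the flange; analyse as a rectangular beam of width b_f.
M_n = T(d − a/2) = 355240 × (535 − 10.245) = 186.41 × 10⁶ N·mm.
M_n = 186.41 kN·m.

M_n ≈ 186 kN·m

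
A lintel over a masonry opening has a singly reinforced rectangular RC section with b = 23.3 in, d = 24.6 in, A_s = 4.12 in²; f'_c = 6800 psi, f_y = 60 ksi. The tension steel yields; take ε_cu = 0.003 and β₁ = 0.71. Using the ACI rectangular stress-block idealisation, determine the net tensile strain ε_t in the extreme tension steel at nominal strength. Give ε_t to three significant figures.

ε_t ≈ 0.0255

a = A_s f_y/(0.85 f'_c b) = 1.836 in.
β₁ = 0.71, so c = a/β₁ = 1.836/0.71 = 2.586 in.
From the linear strain diagram with ε_cu = 0.003: ε_t = 0.003 (d − c)/c = 0.003 × (24.6 − 2.586)/2.586 = 0.0255.
Since ε_t ≥ 0.005, the section is tension-controlled.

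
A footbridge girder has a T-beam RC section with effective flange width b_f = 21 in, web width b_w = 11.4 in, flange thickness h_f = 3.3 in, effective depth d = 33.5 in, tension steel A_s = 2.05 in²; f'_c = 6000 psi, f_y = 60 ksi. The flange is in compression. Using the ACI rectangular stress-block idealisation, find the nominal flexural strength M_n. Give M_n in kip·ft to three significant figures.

Tension: T = A_s f_y = 2.05 × 60 = 123 kips.
Try a within the flange: a = T/(0.85 f'_c b_f) = 123/(0.85 × 6 × 21) = 1.148 in.
Since a = 1.148 ≤ h_f = 3.3 in, the stress block lies entirely in the flange; analyse as a rectangular beam of width b_f.
M_n = T(d − a/2) = 123 × (33.5 − 0.574) = 4049.9 kip·in.
M_n = 4049.9/12 = 337.49 kip·ft.

M_n ≈ 337 kip·ft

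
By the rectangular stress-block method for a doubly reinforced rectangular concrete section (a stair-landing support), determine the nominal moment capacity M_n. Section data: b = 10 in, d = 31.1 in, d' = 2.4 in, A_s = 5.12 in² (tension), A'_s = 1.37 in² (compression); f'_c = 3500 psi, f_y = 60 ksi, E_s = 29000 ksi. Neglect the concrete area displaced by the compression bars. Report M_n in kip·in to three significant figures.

Assume both steels yield.
a = (A_s − A'_s) f_y/(0.85 f'_c b) = (5.12 − 1.37) × 60/(0.85 × 3.5 × 10) = 7.563 in.
c = a/β₁ = 7.563/0.85 = 8.898 in; ε'_s = 0.003(c − d')/c = 0.0022 ≥ ε_y = 0.0021, so the compression steel yields.
M_n = (A_s − A'_s) f_y (d − a/2) + A'_s f_y (d − d') = 225 × (31.1 − 3.7815) + 82.2 × (31.1 − 2.4) = 6146.7 + 2359.1 = 8505.8 kip·in.

M_n ≈ 8510 kip·in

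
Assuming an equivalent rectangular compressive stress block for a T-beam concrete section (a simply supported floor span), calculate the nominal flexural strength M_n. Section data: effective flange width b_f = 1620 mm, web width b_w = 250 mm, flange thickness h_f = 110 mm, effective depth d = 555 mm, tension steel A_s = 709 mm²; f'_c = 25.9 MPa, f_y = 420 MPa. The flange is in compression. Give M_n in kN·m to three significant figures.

M_n ≈ 164 kN·m

Tension: T = A_s f_y = 709 × 420 = 297780 N.
Try a within the flange: a = T/(0.85 f'_c b_f) = 297780/(0.85 × 25.9 × 1620) = 8.35 mm.
Since a = 8.35 ≤ h_f = 110 mm, the stress block lies entirely in the flange; analyse as a rectangular beam of width b_f.
M_n = T(d − a/2) = 297780 × (555 − 4.175) = 164.02 × 10⁶ N·mm.
M_n = 164.02 kN·m.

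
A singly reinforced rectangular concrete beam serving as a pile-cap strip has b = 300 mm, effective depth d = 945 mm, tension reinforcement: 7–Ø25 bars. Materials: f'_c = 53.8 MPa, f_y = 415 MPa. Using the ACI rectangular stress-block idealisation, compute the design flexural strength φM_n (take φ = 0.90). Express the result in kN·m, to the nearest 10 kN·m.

A_s = 7 × 491 = 3437 mm².
T = A_s f_y = 3437 × 415 = 1426355 N = 1426.355 kN.
From C = T: a = T/(0.85 f'_c b) = 1426355/(0.85 × 53.8 × 300) = 103.97 mm.
M_n = T(d − a/2) = 1426.355 kN × (945 − 51.985) mm = 1273.76 kN·m.
φM_n = 0.90 × 1273.76 = 1146.38 kN·m.

φM_n ≈ 1150 kN·m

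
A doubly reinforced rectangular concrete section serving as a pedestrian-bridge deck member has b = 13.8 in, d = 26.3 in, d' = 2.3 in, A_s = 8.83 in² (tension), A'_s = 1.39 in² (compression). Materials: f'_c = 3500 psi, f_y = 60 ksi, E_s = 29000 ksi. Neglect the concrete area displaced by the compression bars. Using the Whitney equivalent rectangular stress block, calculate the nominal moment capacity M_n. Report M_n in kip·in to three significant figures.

Assume both steels yield.
a = (A_s − A'_s) f_y/(0.85 f'_c b) = (8.83 − 1.39) × 60/(0.85 × 3.5 × 13.8) = 10.873 in.
c = a/β₁ = 10.873/0.85 = 12.792 in; ε'_s = 0.003(c − d')/c = 0.0025 ≥ ε_y = 0.0021, so the compression steel yields.
M_n = (A_s − A'_s) f_y (d − a/2) + A'_s f_y (d − d') = 446.4 × (26.3 − 5.4365) + 83.4 × (26.3 − 2.3) = 9313.5 + 2001.6 = 11315.1 kip·in.

M_n ≈ 11300 kip·in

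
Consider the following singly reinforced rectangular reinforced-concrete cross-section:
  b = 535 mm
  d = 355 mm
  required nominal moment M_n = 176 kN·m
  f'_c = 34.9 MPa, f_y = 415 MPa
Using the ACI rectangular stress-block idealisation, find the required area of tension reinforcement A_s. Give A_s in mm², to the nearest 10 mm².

A_s ≈ 1250 mm²

With M_n = 0.85 f'_c a b (d − a/2), solve the quadratic for a:
a = d − √(d² − 2M_n/(0.85 f'_c b)) = 355 − √(355² − 2 × 176×10⁶/(0.85 × 34.9 × 535)) = 32.75 mm.
A_s = 0.85 f'_c a b / f_y = 0.85 × 34.9 × 32.75 × 535 / 415 = 1252.5 mm².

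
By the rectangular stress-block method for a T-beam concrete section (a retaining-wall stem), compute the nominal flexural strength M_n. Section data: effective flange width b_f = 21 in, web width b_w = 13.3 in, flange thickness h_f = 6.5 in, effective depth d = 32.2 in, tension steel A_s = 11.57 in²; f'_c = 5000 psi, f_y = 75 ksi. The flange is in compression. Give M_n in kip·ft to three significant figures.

Tension: T = A_s f_y = 11.57 × 75 = 867.75 kips.
Try a within the flange: a = T/(0.85 f'_c b_f) = 867.75/(0.85 × 5 × 21) = 9.723 in.
a = 9.723 > h_f = 6.5 in: the block extends into the web. Split into flange-overhang and web parts.
C_f = 0.85 f'_c (b_f − b_w) h_f = 0.85 × 5 × (21 − 13.3) × 6.5 = 212.7 kips.
Remaining web compression depth: a_w = (T − C_f)/(0.85 f'_c b_w) = (867.75 − 212.7)/(0.85 × 5 × 13.3) = 11.589 in.
M_n = C_f(d − h_f/2) + (T − C_f)(d − a_w/2) = 212.7 × (32.2 − 3.25) + 655.05 × (32.2 − 5.7945) = 6157.7 + 17296.9 = 23454.6 kip·in.
M_n = 23454.6/12 = 1954.55 kip·ft.

M_n ≈ 1950 kip·ft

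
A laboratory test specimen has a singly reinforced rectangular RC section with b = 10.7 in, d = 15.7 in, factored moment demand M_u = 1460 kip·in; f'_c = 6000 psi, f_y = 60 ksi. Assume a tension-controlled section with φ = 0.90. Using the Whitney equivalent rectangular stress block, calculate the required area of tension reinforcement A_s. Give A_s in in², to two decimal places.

M_n = M_u/φ = 1460/0.90 = 1622.22 kip·in.
From M_n = 0.85 f'_c a b (d − a/2):
a = d − √(d² − 2M_n/(0.85 f'_c b)) = 15.7 − √(15.7² − 2 × 1622.22/(0.85 × 6 × 10.7)) = 2.024 in.
A_s = 0.85 f'_c a b / f_y = 0.85 × 6 × 2.024 × 10.7 / 60 = 1.841 in².

A_s ≈ 1.84 in²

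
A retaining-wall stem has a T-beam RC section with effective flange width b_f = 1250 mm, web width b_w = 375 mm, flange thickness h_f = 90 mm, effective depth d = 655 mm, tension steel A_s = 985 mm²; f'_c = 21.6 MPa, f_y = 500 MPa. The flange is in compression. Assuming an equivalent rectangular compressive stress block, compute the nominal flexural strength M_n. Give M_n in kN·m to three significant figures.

M_n ≈ 317 kN·m

Tension: T = A_s f_y = 985 × 500 = 492500 N.
Try a within the flange: a = T/(0.85 f'_c b_f) = 492500/(0.85 × 21.6 × 1250) = 21.46 mm.
Since a = 21.46 ≤ h_f = 90 mm, the stress block lies entirely in the flange; analyse as a rectangular beam of width b_f.
M_n = T(d − a/2) = 492500 × (655 − 10.73) = 317.30 × 10⁶ N·mm.
M_n = 317.30 kN·m.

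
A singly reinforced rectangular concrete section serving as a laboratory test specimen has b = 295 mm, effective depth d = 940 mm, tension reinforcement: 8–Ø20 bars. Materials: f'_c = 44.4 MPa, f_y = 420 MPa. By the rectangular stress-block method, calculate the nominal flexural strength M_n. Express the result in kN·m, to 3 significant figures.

M_n ≈ 942 kN·m

A_s = 8 × 314 = 2512 mm².
T = A_s f_y = 2512 × 420 = 1055040 N = 1055.04 kN.
From C = T: a = T/(0.85 f'_c b) = 1055040/(0.85 × 44.4 × 295) = 94.76 mm.
M_n = T(d − a/2) = 1055.04 kN × (940 − 47.38) mm = 941.75 kN·m.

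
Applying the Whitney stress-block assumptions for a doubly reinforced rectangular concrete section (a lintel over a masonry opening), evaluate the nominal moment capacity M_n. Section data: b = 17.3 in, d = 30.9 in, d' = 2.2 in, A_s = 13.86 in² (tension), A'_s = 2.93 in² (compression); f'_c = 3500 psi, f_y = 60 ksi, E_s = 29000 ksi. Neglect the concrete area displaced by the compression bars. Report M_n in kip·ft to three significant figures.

M_n ≈ 1760 kip·ft

Assume both steels yield.
a = (A_s − A'_s) f_y/(0.85 f'_c b) = (13.86 − 2.93) × 60/(0.85 × 3.5 × 17.3) = 12.742 in.
c = a/β₁ = 12.742/0.85 = 14.991 in; ε'_s = 0.003(c − d')/c = 0.0026 ≥ ε_y = 0.0021, so the compression steel yields.
M_n = (A_s − A'_s) f_y (d − a/2) + A'_s f_y (d − d') = 655.8 × (30.9 − 6.371) + 175.8 × (30.9 − 2.2) = 16086.1 + 5045.5 = 21131.6 kip·in = 21131.6/12 = 1760.97 kip·ft.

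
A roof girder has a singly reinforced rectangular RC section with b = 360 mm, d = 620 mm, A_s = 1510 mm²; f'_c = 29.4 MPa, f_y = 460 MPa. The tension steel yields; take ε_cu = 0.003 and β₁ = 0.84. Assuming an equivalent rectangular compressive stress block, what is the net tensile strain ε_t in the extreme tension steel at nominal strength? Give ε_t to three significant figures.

ε_t ≈ 0.0172

a = A_s f_y/(0.85 f'_c b) = 77.21 mm.
β₁ = 0.84, so c = a/β₁ = 77.21/0.84 = 91.92 mm.
From the linear strain diagram with ε_cu = 0.003: ε_t = 0.003 (d − c)/c = 0.003 × (620 − 91.92)/91.92 = 0.0172.
Since ε_t ≥ 0.005, the section is tension-controlled.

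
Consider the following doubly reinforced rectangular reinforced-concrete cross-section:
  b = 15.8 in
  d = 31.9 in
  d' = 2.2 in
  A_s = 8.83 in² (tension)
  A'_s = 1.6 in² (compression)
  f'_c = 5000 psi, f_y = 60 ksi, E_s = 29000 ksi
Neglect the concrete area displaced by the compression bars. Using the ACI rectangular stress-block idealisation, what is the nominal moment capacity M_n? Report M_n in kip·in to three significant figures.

M_n ≈ 15300 kip·in

Assume both steels yield.
a = (A_s − A'_s) f_y/(0.85 f'_c b) = (8.83 − 1.6) × 60/(0.85 × 5 × 15.8) = 6.460 in.
c = a/β₁ = 6.460/0.8 = 8.075 in; ε'_s = 0.003(c − d')/c = 0.0022 ≥ ε_y = 0.0021, so the compression steel yields.
M_n = (A_s − A'_s) f_y (d − a/2) + A'_s f_y (d − d') = 433.8 × (31.9 − 3.23) + 96 × (31.9 − 2.2) = 12437.0 + 2851.2 = 15288.2 kip·in.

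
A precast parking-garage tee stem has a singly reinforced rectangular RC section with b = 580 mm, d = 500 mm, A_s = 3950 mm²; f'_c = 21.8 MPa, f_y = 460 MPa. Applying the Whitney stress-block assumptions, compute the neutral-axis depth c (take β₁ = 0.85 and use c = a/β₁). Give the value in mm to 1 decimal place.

T = A_s f_y = 3950 × 460 = 1817000 N = 1817 kN.
Setting C = 0.85 f'_c a b equal to T: a = 1817000/(0.85 × 21.8 × 580) = 169.064 mm.
With β₁ = 0.85, c = a/β₁ = 169.064/0.85 = 198.9 mm.

c ≈ 198.9 mm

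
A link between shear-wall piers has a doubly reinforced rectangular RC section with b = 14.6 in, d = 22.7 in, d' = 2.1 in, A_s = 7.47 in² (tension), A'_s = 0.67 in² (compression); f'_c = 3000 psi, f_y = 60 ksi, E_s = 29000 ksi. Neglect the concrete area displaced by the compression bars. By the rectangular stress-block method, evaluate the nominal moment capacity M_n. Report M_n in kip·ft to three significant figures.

M_n ≈ 655 kip·ft

Assume both steels yield.
a = (A_s − A'_s) f_y/(0.85 f'_c b) = (7.47 − 0.67) × 60/(0.85 × 3 × 14.6) = 10.959 in.
c = a/β₁ = 10.959/0.85 = 12.893 in; ε'_s = 0.003(c − d')/c = 0.0025 ≥ ε_y = 0.0021, so the compression steel yields.
M_n = (A_s − A'_s) f_y (d − a/2) + A'_s f_y (d − d') = 408 × (22.7 − 5.4795) + 40.2 × (22.7 − 2.1) = 7026.0 + 828.1 = 7854.1 kip·in = 7854.1/12 = 654.51 kip·ft.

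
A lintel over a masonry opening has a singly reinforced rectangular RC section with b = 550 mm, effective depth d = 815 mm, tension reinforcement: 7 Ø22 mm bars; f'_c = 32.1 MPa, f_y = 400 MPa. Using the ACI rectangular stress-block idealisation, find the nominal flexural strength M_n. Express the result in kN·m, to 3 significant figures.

M_n ≈ 829 kN·m

A_s = 7 × 380 = 2660 mm².
T = A_s f_y = 2660 × 400 = 1064000 N = 1064 kN.
From C = T: a = T/(0.85 f'_c b) = 1064000/(0.85 × 32.1 × 550) = 70.90 mm.
M_n = T(d − a/2) = 1064 kN × (815 − 35.45) mm = 829.44 kN·m.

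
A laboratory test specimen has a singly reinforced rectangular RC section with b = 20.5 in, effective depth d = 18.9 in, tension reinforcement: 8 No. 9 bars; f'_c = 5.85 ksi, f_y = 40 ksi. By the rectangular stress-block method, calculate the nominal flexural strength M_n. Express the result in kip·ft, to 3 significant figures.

M_n ≈ 462 kip·ft

A_s = 8 × 1 = 8 in².
T = A_s f_y = 8 × 40 = 320 kips.
a = T/(0.85 f'_c b) = 320/(0.85 × 5.85 × 20.5) = 3.139 in.
M_n = T(d − a/2) = 320 × (18.9 − 1.5695) = 5545.8 kip·in = 5545.8/12 = 462.15 kip·ft.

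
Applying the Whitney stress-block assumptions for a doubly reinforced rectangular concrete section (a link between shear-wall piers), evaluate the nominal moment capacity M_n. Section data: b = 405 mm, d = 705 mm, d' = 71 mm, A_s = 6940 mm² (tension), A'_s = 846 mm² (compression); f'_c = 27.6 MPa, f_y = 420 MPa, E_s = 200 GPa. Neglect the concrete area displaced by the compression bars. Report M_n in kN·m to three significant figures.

Assume both tension and compression steel yield.
Net tension couple steel: A_s − A'_s = 6094 mm².
a = (A_s − A'_s) f_y / (0.85 f'_c b) = 2559480/(0.85 × 27.6 × 405) = 269.38 mm.
c = a/β₁ = 269.38/0.85 = 316.92 mm; ε'_s = 0.003(c − d')/c = 0.0023 ≥ f_y/E_s = 0.0021, so compression steel does yield.
M_n = (A_s − A'_s) f_y (d − a/2) + A'_s f_y (d − d') = [2559480 × (705 − 134.69) + 355320 × (705 − 71)] × 10⁻⁶ = 1459.70 + 225.27 = 1684.97 kN·m.

M_n ≈ 1680 kN·m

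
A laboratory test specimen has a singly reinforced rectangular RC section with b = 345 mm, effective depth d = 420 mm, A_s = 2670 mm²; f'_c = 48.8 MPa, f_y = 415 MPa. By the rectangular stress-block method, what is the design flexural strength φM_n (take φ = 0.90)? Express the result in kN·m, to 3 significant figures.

φM_n ≈ 380 kN·m

T = A_s f_y = 2670 × 415 = 1108050 N = 1108.05 kN.
From C = T: a = T/(0.85 f'_c b) = 1108050/(0.85 × 48.8 × 345) = 77.43 mm.
M_n = T(d − a/2) = 1108.05 kN × (420 − 38.715) mm = 422.48 kN·m.
φM_n = 0.90 × 422.48 = 380.23 kN·m.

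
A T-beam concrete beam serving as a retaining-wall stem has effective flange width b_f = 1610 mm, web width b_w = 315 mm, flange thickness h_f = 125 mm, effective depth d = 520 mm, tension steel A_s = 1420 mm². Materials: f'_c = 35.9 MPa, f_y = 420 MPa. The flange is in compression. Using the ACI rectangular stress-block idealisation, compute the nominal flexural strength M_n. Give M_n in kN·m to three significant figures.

M_n ≈ 307 kN·m

Tension: T = A_s f_y = 1420 × 420 = 596400 N.
Try a within the flange: a = T/(0.85 f'_c b_f) = 596400/(0.85 × 35.9 × 1610) = 12.14 mm.
Since a = 12.14 ≤ h_f = 125 mm, the stress block lies entirely in the flange; analyse as a rectangular beam of width b_f.
M_n = T(d − a/2) = 596400 × (520 − 6.07) = 306.51 × 10⁶ N·mm.
M_n = 306.51 kN·m.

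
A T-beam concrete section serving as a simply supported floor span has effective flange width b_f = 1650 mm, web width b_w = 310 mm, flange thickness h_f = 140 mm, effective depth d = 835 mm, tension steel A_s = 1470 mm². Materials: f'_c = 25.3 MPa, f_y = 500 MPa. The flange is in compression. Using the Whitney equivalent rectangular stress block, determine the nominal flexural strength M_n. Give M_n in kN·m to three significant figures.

M_n ≈ 606 kN·m

Tension: T = A_s f_y = 1470 × 500 = 735000 N.
Try a within the flange: a = T/(0.85 f'_c b_f) = 735000/(0.85 × 25.3 × 1650) = 20.71 mm.
Since a = 20.71 ≤ h_f = 140 mm, the stress block lies entirely in the flange; analyse as a rectangular beam of width b_f.
M_n = T(d − a/2) = 735000 × (835 − 10.355) = 606.11 × 10⁶ N·mm.
M_n = 606.11 kN·m.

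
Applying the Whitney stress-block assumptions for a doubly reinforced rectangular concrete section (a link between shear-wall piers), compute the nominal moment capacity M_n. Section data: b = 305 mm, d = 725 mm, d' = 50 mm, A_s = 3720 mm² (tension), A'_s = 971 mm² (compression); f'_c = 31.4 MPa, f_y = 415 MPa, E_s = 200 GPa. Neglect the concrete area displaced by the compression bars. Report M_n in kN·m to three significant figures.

M_n ≈ 1020 kN·m

Assume both tension and compression steel yield.
Net tension couple steel: A_s − A'_s = 2749 mm².
a = (A_s − A'_s) f_y / (0.85 f'_c b) = 1140835/(0.85 × 31.4 × 305) = 140.14 mm.
c = a/β₁ = 140.14/0.826 = 169.66 mm; ε'_s = 0.003(c − d')/c = 0.0021 ≥ f_y/E_s = 0.0021, so compression steel does yield.
M_n = (A_s − A'_s) f_y (d − a/2) + A'_s f_y (d − d') = [1140835 × (725 − 70.07) + 402965 × (725 − 50)] × 10⁻⁶ = 747.17 + 272.00 = 1019.17 kN·m.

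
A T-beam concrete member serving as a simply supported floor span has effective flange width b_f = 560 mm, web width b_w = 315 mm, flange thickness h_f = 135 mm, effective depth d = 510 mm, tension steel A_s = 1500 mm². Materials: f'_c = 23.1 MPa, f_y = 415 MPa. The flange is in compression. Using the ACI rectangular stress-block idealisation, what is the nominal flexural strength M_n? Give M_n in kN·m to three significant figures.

Tension: T = A_s f_y = 1500 × 415 = 622500 N.
Try a within the flange: a = T/(0.85 f'_c b_f) = 622500/(0.85 × 23.1 × 560) = 56.61 mm.
Since a = 56.61 ≤ h_f = 135 mm, the stress block lies entirely in the flange; analyse as a rectangular beam of width b_f.
M_n = T(d − a/2) = 622500 × (510 − 28.305) = 299.86 × 10⁶ N·mm.
M_n = 299.86 kN·m.

M_n ≈ 300 kN·m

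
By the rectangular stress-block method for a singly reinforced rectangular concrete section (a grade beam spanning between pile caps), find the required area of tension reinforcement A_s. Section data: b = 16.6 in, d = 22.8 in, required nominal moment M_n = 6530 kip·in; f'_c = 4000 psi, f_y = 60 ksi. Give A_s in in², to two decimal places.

From M_n = 0.85 f'_c a b (d − a/2):
a = d − √(d² − 2M_n/(0.85 f'_c b)) = 22.8 − √(22.8² − 2 × 6530/(0.85 × 4 × 16.6)) = 5.816 in.
A_s = 0.85 f'_c a b / f_y = 0.85 × 4 × 5.816 × 16.6 / 60 = 5.471 in².

A_s ≈ 5.47 in²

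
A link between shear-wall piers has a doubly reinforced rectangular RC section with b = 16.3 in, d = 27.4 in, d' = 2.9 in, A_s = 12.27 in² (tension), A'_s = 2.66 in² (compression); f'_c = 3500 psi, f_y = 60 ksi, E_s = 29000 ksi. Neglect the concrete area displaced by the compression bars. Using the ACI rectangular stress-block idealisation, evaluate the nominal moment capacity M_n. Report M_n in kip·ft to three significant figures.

Assume both steels yield.
a = (A_s − A'_s) f_y/(0.85 f'_c b) = (12.27 − 2.66) × 60/(0.85 × 3.5 × 16.3) = 11.890 in.
c = a/β₁ = 11.890/0.85 = 13.988 in; ε'_s = 0.003(c − d')/c = 0.0024 ≥ ε_y = 0.0021, so the compression steel yields.
M_n = (A_s − A'_s) f_y (d − a/2) + A'_s f_y (d − d') = 576.6 × (27.4 − 5.945) + 159.6 × (27.4 − 2.9) = 12371.0 + 3910.2 = 16281.2 kip·in = 16281.2/12 = 1356.77 kip·ft.

M_n ≈ 1360 kip·ft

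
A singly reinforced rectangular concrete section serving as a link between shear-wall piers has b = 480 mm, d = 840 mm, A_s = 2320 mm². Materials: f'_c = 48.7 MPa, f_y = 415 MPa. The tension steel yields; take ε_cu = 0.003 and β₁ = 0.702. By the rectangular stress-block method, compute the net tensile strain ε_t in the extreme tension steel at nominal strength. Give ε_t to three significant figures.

ε_t ≈ 0.0335

a = A_s f_y/(0.85 f'_c b) = 48.46 mm.
β₁ = 0.702, so c = a/β₁ = 48.46/0.702 = 69.03 mm.
From the linear strain diagram with ε_cu = 0.003: ε_t = 0.003 (d − c)/c = 0.003 × (840 − 69.03)/69.03 = 0.0335.
Since ε_t ≥ 0.005, the section is tension-controlled.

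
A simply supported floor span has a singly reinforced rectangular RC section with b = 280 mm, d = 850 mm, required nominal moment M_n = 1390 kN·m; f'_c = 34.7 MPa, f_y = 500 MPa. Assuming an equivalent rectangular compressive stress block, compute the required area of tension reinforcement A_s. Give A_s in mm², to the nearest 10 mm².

With M_n = 0.85 f'_c a b (d − a/2), solve the quadratic for a:
a = d − √(d² − 2M_n/(0.85 f'_c b)) = 850 − √(850² − 2 × 1390×10⁶/(0.85 × 34.7 × 280)) = 228.81 mm.
A_s = 0.85 f'_c a b / f_y = 0.85 × 34.7 × 228.81 × 280 / 500 = 3779.3 mm².

A_s ≈ 3780 mm²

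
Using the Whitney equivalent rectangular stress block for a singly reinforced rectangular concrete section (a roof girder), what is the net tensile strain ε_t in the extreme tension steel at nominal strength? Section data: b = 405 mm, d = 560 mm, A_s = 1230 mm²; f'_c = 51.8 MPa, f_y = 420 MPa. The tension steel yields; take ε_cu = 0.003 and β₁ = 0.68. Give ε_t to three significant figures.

ε_t ≈ 0.0364

a = A_s f_y/(0.85 f'_c b) = 28.97 mm.
β₁ = 0.68, so c = a/β₁ = 28.97/0.68 = 42.60 mm.
From the linear strain diagram with ε_cu = 0.003: ε_t = 0.003 (d − c)/c = 0.003 × (560 − 42.60)/42.60 = 0.0364.
Since ε_t ≥ 0.005, the section is tension-controlled.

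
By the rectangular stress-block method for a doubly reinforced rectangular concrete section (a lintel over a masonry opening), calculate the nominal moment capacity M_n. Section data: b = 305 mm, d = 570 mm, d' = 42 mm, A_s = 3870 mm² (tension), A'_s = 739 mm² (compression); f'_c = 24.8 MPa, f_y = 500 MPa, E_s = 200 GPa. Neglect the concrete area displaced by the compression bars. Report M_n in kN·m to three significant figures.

Assume both tension and compression steel yield.
Net tension couple steel: A_s − A'_s = 3131 mm².
a = (A_s − A'_s) f_y / (0.85 f'_c b) = 1565500/(0.85 × 24.8 × 305) = 243.49 mm.
c = a/β₁ = 243.49/0.85 = 286.46 mm; ε'_s = 0.003(c − d')/c = 0.0026 ≥ f_y/E_s = 0.0025, so compression steel does yield.
M_n = (A_s − A'_s) f_y (d − a/2) + A'_s f_y (d − d') = [1565500 × (570 − 121.745) + 369500 × (570 − 42)] × 10⁻⁶ = 701.74 + 195.10 = 896.84 kN·m.

M_n ≈ 897 kN·m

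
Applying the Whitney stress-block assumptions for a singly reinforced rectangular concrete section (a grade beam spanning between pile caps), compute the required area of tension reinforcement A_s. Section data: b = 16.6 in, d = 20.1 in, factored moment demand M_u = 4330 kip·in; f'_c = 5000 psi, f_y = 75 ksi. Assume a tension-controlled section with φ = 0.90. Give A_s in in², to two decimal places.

M_n = M_u/φ = 4330/0.90 = 4811.11 kip·in.
From M_n = 0.85 f'_c a b (d − a/2):
a = d − √(d² − 2M_n/(0.85 f'_c b)) = 20.1 − √(20.1² − 2 × 4811.11/(0.85 × 5 × 16.6)) = 3.741 in.
A_s = 0.85 f'_c a b / f_y = 0.85 × 5 × 3.741 × 16.6 / 75 = 3.519 in².

A_s ≈ 3.52 in²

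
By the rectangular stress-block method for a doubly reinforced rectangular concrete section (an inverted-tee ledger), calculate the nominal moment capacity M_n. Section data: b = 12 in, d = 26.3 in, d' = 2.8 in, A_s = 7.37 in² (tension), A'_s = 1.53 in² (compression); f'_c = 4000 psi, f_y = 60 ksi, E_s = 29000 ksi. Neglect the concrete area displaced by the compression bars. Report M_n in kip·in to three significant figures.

M_n ≈ 9870 kip·in

Assume both steels yield.
a = (A_s − A'_s) f_y/(0.85 f'_c b) = (7.37 − 1.53) × 60/(0.85 × 4 × 12) = 8.588 in.
c = a/β₁ = 8.588/0.85 = 10.104 in; ε'_s = 0.003(c − d')/c = 0.0022 ≥ ε_y = 0.0021, so the compression steel yields.
M_n = (A_s − A'_s) f_y (d − a/2) + A'_s f_y (d − d') = 350.4 × (26.3 − 4.294) + 91.8 × (26.3 − 2.8) = 7710.9 + 2157.3 = 9868.2 kip·in.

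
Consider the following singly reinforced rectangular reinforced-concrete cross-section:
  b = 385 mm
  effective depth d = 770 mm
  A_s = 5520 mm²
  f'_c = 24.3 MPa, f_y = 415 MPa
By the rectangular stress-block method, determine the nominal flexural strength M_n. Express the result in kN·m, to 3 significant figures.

T = A_s f_y = 5520 × 415 = 2290800 N = 2290.8 kN.
From C = T: a = T/(0.85 f'_c b) = 2290800/(0.85 × 24.3 × 385) = 288.07 mm.
M_n = T(d − a/2) = 2290.8 kN × (770 − 144.035) mm = 1433.96 kN·m.

M_n ≈ 1430 kN·m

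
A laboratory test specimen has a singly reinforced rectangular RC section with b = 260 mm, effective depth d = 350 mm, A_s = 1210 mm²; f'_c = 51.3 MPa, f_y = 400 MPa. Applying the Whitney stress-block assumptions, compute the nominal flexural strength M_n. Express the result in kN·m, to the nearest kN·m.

M_n ≈ 159 kN·m

T = A_s f_y = 1210 × 400 = 484000 N = 484 kN.
From C = T: a = T/(0.85 f'_c b) = 484000/(0.85 × 51.3 × 260) = 42.69 mm.
M_n = T(d − a/2) = 484 kN × (350 − 21.345) mm = 159.07 kN·m.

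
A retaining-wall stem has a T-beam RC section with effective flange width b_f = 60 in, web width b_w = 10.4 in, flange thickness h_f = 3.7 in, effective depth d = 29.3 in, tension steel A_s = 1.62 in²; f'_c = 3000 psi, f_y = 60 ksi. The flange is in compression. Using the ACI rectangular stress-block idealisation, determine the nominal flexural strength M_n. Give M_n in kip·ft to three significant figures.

Tension: T = A_s f_y = 1.62 × 60 = 97.2 kips.
Try a within the flange: a = T/(0.85 f'_c b_f) = 97.2/(0.85 × 3 × 60) = 0.635 in.
Since a = 0.635 ≤ h_f = 3.7 in, the stress block lies entirely in the flange; analyse as a rectangular beam of width b_f.
M_n = T(d − a/2) = 97.2 × (29.3 − 0.3175) = 2817.1 kip·in.
M_n = 2817.1/12 = 234.76 kip·ft.

M_n ≈ 235 kip·ft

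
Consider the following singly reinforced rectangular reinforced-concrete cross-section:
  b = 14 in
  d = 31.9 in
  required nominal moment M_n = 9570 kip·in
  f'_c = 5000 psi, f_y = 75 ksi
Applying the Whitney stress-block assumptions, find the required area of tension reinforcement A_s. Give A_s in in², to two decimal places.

From M_n = 0.85 f'_c a b (d − a/2):
a = d − √(d² − 2M_n/(0.85 f'_c b)) = 31.9 − √(31.9² − 2 × 9570/(0.85 × 5 × 14)) = 5.520 in.
A_s = 0.85 f'_c a b / f_y = 0.85 × 5 × 5.520 × 14 / 75 = 4.379 in².

A_s ≈ 4.38 in²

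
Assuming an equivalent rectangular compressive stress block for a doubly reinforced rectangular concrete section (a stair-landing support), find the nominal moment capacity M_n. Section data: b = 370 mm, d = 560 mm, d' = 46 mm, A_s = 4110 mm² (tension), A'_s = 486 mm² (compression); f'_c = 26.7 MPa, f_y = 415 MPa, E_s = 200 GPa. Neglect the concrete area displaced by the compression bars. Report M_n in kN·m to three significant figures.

M_n ≈ 811 kN·m

Assume both tension and compression steel yield.
Net tension couple steel: A_s − A'_s = 3624 mm².
a = (A_s − A'_s) f_y / (0.85 f'_c b) = 1503960/(0.85 × 26.7 × 370) = 179.10 mm.
c = a/β₁ = 179.10/0.85 = 210.71 mm; ε'_s = 0.003(c − d')/c = 0.0023 ≥ f_y/E_s = 0.0021, so compression steel does yield.
M_n = (A_s − A'_s) f_y (d − a/2) + A'_s f_y (d − d') = [1503960 × (560 − 89.55) + 201690 × (560 − 46)] × 10⁻⁶ = 707.54 + 103.67 = 811.21 kN·m.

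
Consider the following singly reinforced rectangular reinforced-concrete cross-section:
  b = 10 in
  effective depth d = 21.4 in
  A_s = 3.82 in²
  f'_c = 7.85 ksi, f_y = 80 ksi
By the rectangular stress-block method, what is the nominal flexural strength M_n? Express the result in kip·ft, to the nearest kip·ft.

M_n ≈ 487 kip·ft

T = A_s f_y = 3.82 × 80 = 305.6 kips.
a = T/(0.85 f'_c b) = 305.6/(0.85 × 7.85 × 10) = 4.580 in.
M_n = T(d − a/2) = 305.6 × (21.4 − 2.29) = 5840.0 kip·in = 5840.0/12 = 486.67 kip·ft.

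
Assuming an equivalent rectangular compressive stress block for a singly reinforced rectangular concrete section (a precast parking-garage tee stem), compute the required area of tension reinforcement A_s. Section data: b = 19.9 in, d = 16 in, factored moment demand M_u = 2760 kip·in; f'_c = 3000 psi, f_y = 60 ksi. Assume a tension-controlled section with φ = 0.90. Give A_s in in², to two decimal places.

A_s ≈ 3.70 in²

M_n = M_u/φ = 2760/0.90 = 3066.67 kip·in.
From M_n = 0.85 f'_c a b (d − a/2):
a = d − √(d² − 2M_n/(0.85 f'_c b)) = 16 − √(16² − 2 × 3066.67/(0.85 × 3 × 19.9)) = 4.375 in.
A_s = 0.85 f'_c a b / f_y = 0.85 × 3 × 4.375 × 19.9 / 60 = 3.700 in².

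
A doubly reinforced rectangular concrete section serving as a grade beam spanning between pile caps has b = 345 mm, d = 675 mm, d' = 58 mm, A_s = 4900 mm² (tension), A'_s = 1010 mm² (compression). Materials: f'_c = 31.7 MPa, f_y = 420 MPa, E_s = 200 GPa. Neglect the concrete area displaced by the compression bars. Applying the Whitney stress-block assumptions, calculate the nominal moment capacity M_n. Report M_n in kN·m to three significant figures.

Assume both tension and compression steel yield.
Net tension couple steel: A_s − A'_s = 3890 mm².
a = (A_s − A'_s) f_y / (0.85 f'_c b) = 1633800/(0.85 × 31.7 × 345) = 175.75 mm.
c = a/β₁ = 175.75/0.824 = 213.29 mm; ε'_s = 0.003(c − d')/c = 0.0022 ≥ f_y/E_s = 0.0021, so compression steel does yield.
M_n = (A_s − A'_s) f_y (d − a/2) + A'_s f_y (d − d') = [1633800 × (675 − 87.875) + 424200 × (675 − 58)] × 10⁻⁶ = 959.24 + 261.73 = 1220.97 kN·m.

M_n ≈ 1220 kN·m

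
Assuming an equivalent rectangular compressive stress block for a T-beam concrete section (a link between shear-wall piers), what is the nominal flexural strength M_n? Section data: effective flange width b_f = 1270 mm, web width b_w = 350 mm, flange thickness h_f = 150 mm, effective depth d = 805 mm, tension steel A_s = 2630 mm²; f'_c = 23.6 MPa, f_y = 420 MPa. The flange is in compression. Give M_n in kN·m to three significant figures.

Tension: T = A_s f_y = 2630 × 420 = 1104600 N.
Try a within the flange: a = T/(0.85 f'_c b_f) = 1104600/(0.85 × 23.6 × 1270) = 43.36 mm.
Since a = 43.36 ≤ h_f = 150 mm, the stress block lies entirely in the flange; analyse as a rectangular beam of width b_f.
M_n = T(d − a/2) = 1104600 × (805 − 21.68) = 865.26 × 10⁶ N·mm.
M_n = 865.26 kN·m.

M_n ≈ 865 kN·m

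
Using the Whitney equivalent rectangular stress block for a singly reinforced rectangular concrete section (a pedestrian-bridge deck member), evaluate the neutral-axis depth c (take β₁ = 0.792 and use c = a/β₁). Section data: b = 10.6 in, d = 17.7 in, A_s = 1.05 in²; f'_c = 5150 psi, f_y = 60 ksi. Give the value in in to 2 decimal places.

c ≈ 1.71 in

T = A_s f_y = 1.05 × 60 = 63 kips.
a = T/(0.85 f'_c b) = 63/(0.85 × 5.15 × 10.6) = 1.3577 in.
With β₁ = 0.792, c = a/β₁ = 1.3577/0.792 = 1.71 in.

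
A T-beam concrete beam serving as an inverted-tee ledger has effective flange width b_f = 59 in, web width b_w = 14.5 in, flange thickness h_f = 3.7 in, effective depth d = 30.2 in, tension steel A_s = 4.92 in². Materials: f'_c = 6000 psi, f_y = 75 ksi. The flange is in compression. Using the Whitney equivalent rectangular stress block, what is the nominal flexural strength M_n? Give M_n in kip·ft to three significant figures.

M_n ≈ 910 kip·ft

Tension: T = A_s f_y = 4.92 × 75 = 369 kips.
Try a within the flange: a = T/(0.85 f'_c b_f) = 369/(0.85 × 6 × 59) = 1.226 in.
Since a = 1.226 ≤ h_f = 3.7 in, the stress block lies entirely in the flange; analyse as a rectangular beam of width b_f.
M_n = T(d − a/2) = 369 × (30.2 − 0.613) = 10917.6 kip·in.
M_n = 10917.6/12 = 909.80 kip·ft.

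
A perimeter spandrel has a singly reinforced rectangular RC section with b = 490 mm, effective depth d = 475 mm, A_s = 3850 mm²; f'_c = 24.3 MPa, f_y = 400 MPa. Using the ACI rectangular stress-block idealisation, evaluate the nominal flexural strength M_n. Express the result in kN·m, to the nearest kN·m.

M_n ≈ 614 kN·m

T = A_s f_y = 3850 × 400 = 1540000 N = 1540 kN.
From C = T: a = T/(0.85 f'_c b) = 1540000/(0.85 × 24.3 × 490) = 152.16 mm.
M_n = T(d − a/2) = 1540 kN × (475 − 76.08) mm = 614.34 kN·m.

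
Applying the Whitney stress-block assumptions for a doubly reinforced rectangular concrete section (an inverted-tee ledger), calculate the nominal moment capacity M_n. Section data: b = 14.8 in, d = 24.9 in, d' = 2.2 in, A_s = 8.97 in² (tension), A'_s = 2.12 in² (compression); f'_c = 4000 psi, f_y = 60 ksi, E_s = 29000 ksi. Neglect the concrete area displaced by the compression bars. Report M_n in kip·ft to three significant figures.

Assume both steels yield.
a = (A_s − A'_s) f_y/(0.85 f'_c b) = (8.97 − 2.12) × 60/(0.85 × 4 × 14.8) = 8.168 in.
c = a/β₁ = 8.168/0.85 = 9.609 in; ε'_s = 0.003(c − d')/c = 0.0023 ≥ ε_y = 0.0021, so the compression steel yields.
M_n = (A_s − A'_s) f_y (d − a/2) + A'_s f_y (d − d') = 411 × (24.9 − 4.084) + 127.2 × (24.9 − 2.2) = 8555.4 + 2887.4 = 11442.8 kip·in = 11442.8/12 = 953.57 kip·ft.

M_n ≈ 954 kip·ft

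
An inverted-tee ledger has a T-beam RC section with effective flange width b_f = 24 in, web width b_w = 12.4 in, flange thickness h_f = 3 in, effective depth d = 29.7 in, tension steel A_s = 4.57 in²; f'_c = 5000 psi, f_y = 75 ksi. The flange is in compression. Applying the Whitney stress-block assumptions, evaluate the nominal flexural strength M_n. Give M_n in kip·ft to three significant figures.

M_n ≈ 800 kip·ft

Tension: T = A_s f_y = 4.57 × 75 = 342.75 kips.
Try a within the flange: a = T/(0.85 f'_c b_f) = 342.75/(0.85 × 5 × 24) = 3.360 in.
a = 3.360 > h_f = 3 in: the block extends into the web. Split into flange-overhang and web parts.
C_f = 0.85 f'_c (b_f − b_w) h_f = 0.85 × 5 × (24 − 12.4) × 3 = 147.9 kips.
Remaining web compression depth: a_w = (T − C_f)/(0.85 f'_c b_w) = (342.75 − 147.9)/(0.85 × 5 × 12.4) = 3.697 in.
M_n = C_f(d − h_f/2) + (T − C_f)(d − a_w/2) = 147.9 × (29.7 − 1.5) + 194.85 × (29.7 − 1.8485) = 4170.8 + 5426.9 = 9597.7 kip·in.
M_n = 9597.7/12 = 799.81 kip·ft.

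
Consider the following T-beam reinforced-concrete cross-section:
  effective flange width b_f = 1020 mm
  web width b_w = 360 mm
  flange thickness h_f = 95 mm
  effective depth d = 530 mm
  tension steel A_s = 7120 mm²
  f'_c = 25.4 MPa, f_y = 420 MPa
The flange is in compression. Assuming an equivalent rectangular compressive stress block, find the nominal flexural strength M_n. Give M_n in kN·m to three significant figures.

M_n ≈ 1350 kN·m

Tension: T = A_s f_y = 7120 × 420 = 2990400 N.
Try a within the flange: a = T/(0.85 f'_c b_f) = 2990400/(0.85 × 25.4 × 1020) = 135.79 mm.
a = 135.79 > h_f = 95 mm: the block extends into the web. Split into flange-overhang and web parts.
C_f = 0.85 f'_c (b_f − b_w) h_f = 0.85 × 25.4 × (1020 − 360) × 95 = 1353693 N.
Remaining web compression depth: a_w = (T − C_f)/(0.85 f'_c b_w) = (2990400 − 1353693)/(0.85 × 25.4 × 360) = 210.58 mm.
M_n = C_f(d − h_f/2) + (T − C_f)(d − a_w/2) = 1353693 × (530 − 47.5) + 1636707 × (530 − 105.29) = 653.16 + 695.13 = 1348.29 × 10⁶ N·mm.
M_n = 1348.29 kN·m.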